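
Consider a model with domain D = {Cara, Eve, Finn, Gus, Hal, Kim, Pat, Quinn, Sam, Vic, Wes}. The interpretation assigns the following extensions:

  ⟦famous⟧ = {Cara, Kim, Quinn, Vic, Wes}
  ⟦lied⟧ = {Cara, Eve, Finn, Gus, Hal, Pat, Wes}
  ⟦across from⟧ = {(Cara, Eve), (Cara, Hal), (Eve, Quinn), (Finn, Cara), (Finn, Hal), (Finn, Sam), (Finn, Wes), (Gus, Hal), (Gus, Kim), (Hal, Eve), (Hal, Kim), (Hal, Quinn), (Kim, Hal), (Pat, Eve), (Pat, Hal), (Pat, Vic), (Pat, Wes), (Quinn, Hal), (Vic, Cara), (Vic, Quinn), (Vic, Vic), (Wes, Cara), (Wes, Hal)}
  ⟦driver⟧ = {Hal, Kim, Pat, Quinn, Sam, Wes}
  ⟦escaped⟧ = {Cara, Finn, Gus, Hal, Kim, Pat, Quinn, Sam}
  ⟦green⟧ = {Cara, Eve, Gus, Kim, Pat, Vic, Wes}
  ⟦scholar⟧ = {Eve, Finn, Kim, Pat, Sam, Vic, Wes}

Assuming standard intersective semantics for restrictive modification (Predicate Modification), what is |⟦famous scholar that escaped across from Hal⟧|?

1

⟦that escaped⟧ = ⟦escaped⟧ = {Cara, Finn, Gus, Hal, Kim, Pat, Quinn, Sam}
⟦across from Hal⟧ = {x : ⟨x, Hal⟩ ∈ ⟦across from⟧} = {Cara, Finn, Gus, Kim, Pat, Quinn, Wes}
⟦scholar⟧ = {Eve, Finn, Kim, Pat, Sam, Vic, Wes}
… ∩ ⟦that escaped⟧ = {Eve, Finn, Kim, Pat, Sam, Vic, Wes} ∩ {Cara, Finn, Gus, Hal, Kim, Pat, Quinn, Sam} = {Finn, Kim, Pat, Sam}
… ∩ ⟦across from Hal⟧ = {Finn, Kim, Pat, Sam} ∩ {Cara, Finn, Gus, Kim, Pat, Quinn, Wes} = {Finn, Kim, Pat}
… ∩ ⟦famous⟧ = {Finn, Kim, Pat} ∩ {Cara, Kim, Quinn, Vic, Wes} = {Kim}
⟦famous scholar that escaped across from Hal⟧ = {Kim}, so the cardinality is 1.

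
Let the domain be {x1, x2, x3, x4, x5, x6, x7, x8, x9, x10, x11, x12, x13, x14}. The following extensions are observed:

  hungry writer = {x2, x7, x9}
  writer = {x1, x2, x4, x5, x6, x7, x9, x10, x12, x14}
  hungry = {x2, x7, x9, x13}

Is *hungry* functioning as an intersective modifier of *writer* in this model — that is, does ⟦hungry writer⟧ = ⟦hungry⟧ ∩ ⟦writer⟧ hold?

yes

⟦hungry⟧ ∩ ⟦writer⟧ = {x2, x7, x9, x13} ∩ {x1, x2, x4, x5, x6, x7, x9, x10, x12, x14} = {x2, x7, x9}
Observed ⟦hungry writer⟧ = {x2, x7, x9}.
These coincide, so the modifier is intersective here.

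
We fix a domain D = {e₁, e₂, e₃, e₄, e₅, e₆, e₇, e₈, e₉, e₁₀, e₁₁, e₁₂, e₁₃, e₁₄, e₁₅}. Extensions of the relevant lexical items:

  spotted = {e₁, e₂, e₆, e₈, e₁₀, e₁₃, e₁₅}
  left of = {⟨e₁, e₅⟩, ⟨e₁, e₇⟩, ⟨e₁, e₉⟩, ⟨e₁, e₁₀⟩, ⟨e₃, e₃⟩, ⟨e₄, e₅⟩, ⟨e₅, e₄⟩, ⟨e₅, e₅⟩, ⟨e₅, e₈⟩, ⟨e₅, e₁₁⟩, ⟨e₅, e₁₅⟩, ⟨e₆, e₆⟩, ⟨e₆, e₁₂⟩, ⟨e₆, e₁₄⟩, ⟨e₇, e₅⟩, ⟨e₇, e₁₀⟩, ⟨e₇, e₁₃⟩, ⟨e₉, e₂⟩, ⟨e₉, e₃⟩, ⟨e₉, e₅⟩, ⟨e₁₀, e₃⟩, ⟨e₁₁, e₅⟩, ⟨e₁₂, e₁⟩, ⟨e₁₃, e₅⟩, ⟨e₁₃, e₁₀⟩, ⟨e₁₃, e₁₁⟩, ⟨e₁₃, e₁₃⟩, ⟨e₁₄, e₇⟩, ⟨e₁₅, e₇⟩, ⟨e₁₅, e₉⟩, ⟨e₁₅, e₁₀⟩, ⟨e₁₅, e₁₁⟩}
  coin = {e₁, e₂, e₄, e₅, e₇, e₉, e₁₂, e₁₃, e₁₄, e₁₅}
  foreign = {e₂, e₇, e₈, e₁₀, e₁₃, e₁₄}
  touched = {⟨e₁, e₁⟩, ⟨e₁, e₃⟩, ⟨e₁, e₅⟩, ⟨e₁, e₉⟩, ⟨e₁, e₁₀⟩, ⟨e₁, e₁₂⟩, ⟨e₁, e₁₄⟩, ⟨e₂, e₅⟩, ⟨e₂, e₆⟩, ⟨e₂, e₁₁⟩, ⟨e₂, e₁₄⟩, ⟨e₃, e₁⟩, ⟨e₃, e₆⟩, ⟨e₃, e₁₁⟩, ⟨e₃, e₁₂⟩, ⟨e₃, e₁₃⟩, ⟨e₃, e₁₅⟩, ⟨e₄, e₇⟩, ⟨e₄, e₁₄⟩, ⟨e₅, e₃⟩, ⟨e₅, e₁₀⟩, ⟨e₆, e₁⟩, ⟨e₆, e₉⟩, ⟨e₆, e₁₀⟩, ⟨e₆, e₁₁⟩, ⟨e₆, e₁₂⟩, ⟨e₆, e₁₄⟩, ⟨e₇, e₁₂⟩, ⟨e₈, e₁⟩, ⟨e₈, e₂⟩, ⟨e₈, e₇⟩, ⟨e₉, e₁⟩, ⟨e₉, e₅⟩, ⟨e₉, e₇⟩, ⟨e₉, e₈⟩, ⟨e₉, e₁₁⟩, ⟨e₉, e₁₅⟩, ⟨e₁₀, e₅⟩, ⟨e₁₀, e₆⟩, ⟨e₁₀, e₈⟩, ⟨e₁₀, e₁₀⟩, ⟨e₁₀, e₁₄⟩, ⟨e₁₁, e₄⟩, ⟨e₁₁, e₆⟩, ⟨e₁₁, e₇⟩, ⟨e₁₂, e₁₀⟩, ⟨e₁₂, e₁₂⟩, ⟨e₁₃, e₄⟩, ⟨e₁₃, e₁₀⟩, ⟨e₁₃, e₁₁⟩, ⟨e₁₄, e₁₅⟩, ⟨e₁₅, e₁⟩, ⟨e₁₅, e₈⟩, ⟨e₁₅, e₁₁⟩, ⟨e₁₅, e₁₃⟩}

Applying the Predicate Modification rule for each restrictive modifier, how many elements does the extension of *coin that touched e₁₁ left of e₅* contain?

⟦that touched e₁₁⟧ = {x : ⟨x, e₁₁⟩ ∈ ⟦touched⟧} = {e₂, e₃, e₆, e₉, e₁₃, e₁₅}
⟦left of e₅⟧ = {x : ⟨x, e₅⟩ ∈ ⟦left of⟧} = {e₁, e₄, e₅, e₇, e₉, e₁₁, e₁₃}
⟦coin⟧ = {e₁, e₂, e₄, e₅, e₇, e₉, e₁₂, e₁₃, e₁₄, e₁₅}
… ∩ ⟦that touched e₁₁⟧ = {e₁, e₂, e₄, e₅, e₇, e₉, e₁₂, e₁₃, e₁₄, e₁₅} ∩ {e₂, e₃, e₆, e₉, e₁₃, e₁₅} = {e₂, e₉, e₁₃, e₁₅}
… ∩ ⟦left of e₅⟧ = {e₂, e₉, e₁₃, e₁₅} ∩ {e₁, e₄, e₅, e₇, e₉, e₁₁, e₁₃} = {e₉, e₁₃}
⟦coin that touched e₁₁ left of e₅⟧ = {e₉, e₁₃}, so the cardinality is 2.

2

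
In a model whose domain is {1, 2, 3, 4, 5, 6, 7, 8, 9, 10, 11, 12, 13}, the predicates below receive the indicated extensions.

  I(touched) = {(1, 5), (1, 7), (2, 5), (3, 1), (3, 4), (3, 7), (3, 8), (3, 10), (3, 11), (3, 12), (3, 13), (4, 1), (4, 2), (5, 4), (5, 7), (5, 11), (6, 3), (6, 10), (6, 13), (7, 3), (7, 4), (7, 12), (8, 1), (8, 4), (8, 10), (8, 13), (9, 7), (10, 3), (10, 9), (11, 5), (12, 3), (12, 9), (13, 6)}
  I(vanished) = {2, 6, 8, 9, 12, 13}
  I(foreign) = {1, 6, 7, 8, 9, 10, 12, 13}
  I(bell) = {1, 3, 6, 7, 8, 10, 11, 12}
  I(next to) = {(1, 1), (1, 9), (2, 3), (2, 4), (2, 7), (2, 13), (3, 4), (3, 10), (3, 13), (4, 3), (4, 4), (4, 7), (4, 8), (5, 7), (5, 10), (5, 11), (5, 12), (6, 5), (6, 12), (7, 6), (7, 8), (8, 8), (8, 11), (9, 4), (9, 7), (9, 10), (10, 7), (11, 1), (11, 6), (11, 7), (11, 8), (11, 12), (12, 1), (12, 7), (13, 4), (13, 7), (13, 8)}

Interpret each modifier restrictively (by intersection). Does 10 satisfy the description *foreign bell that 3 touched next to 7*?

yes

⟦that 3 touched⟧ = {x : ⟨3, x⟩ ∈ ⟦touched⟧} = {1, 4, 7, 8, 10, 11, 12, 13}
⟦next to 7⟧ = {x : ⟨x, 7⟩ ∈ ⟦next to⟧} = {2, 4, 5, 9, 10, 11, 12, 13}
⟦bell⟧ = {1, 3, 6, 7, 8, 10, 11, 12}
… ∩ ⟦that 3 touched⟧ = {1, 3, 6, 7, 8, 10, 11, 12} ∩ {1, 4, 7, 8, 10, 11, 12, 13} = {1, 7, 8, 10, 11, 12}
… ∩ ⟦next to 7⟧ = {1, 7, 8, 10, 11, 12} ∩ {2, 4, 5, 9, 10, 11, 12, 13} = {10, 11, 12}
… ∩ ⟦foreign⟧ = {10, 11, 12} ∩ {1, 6, 7, 8, 9, 10, 12, 13} = {10, 12}
⟦foreign bell that 3 touched next to 7⟧ = {10, 12}; 10 ∈ this set.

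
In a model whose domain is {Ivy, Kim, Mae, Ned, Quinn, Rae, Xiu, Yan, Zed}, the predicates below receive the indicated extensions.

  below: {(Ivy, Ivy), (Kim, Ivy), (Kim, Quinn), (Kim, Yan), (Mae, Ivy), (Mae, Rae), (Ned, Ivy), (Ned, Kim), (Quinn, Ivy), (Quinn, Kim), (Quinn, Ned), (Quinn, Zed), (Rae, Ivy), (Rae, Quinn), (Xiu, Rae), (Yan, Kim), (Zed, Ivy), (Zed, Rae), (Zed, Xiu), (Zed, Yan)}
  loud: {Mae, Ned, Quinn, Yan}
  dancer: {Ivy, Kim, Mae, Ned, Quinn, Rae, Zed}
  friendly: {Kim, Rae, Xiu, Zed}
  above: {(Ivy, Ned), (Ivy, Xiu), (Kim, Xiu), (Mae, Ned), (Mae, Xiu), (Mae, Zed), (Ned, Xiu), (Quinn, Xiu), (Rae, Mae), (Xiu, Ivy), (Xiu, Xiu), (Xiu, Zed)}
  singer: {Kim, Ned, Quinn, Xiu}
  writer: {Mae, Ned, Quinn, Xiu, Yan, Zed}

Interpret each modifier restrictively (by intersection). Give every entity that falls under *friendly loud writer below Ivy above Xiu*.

{}

⟦below Ivy⟧ = {x : ⟨x, Ivy⟩ ∈ ⟦below⟧} = {Ivy, Kim, Mae, Ned, Quinn, Rae, Zed}
⟦above Xiu⟧ = {x : ⟨x, Xiu⟩ ∈ ⟦above⟧} = {Ivy, Kim, Mae, Ned, Quinn, Xiu}
⟦writer⟧ = {Mae, Ned, Quinn, Xiu, Yan, Zed}
… ∩ ⟦below Ivy⟧ = {Mae, Ned, Quinn, Xiu, Yan, Zed} ∩ {Ivy, Kim, Mae, Ned, Quinn, Rae, Zed} = {Mae, Ned, Quinn, Zed}
… ∩ ⟦above Xiu⟧ = {Mae, Ned, Quinn, Zed} ∩ {Ivy, Kim, Mae, Ned, Quinn, Xiu} = {Mae, Ned, Quinn}
… ∩ ⟦friendly⟧ = {Mae, Ned, Quinn} ∩ {Kim, Rae, Xiu, Zed} = ∅
… ∩ ⟦loud⟧ = ∅ ∩ {Mae, Ned, Quinn, Yan} = ∅
So ⟦friendly loud writer below Ivy above Xiu⟧ = {}.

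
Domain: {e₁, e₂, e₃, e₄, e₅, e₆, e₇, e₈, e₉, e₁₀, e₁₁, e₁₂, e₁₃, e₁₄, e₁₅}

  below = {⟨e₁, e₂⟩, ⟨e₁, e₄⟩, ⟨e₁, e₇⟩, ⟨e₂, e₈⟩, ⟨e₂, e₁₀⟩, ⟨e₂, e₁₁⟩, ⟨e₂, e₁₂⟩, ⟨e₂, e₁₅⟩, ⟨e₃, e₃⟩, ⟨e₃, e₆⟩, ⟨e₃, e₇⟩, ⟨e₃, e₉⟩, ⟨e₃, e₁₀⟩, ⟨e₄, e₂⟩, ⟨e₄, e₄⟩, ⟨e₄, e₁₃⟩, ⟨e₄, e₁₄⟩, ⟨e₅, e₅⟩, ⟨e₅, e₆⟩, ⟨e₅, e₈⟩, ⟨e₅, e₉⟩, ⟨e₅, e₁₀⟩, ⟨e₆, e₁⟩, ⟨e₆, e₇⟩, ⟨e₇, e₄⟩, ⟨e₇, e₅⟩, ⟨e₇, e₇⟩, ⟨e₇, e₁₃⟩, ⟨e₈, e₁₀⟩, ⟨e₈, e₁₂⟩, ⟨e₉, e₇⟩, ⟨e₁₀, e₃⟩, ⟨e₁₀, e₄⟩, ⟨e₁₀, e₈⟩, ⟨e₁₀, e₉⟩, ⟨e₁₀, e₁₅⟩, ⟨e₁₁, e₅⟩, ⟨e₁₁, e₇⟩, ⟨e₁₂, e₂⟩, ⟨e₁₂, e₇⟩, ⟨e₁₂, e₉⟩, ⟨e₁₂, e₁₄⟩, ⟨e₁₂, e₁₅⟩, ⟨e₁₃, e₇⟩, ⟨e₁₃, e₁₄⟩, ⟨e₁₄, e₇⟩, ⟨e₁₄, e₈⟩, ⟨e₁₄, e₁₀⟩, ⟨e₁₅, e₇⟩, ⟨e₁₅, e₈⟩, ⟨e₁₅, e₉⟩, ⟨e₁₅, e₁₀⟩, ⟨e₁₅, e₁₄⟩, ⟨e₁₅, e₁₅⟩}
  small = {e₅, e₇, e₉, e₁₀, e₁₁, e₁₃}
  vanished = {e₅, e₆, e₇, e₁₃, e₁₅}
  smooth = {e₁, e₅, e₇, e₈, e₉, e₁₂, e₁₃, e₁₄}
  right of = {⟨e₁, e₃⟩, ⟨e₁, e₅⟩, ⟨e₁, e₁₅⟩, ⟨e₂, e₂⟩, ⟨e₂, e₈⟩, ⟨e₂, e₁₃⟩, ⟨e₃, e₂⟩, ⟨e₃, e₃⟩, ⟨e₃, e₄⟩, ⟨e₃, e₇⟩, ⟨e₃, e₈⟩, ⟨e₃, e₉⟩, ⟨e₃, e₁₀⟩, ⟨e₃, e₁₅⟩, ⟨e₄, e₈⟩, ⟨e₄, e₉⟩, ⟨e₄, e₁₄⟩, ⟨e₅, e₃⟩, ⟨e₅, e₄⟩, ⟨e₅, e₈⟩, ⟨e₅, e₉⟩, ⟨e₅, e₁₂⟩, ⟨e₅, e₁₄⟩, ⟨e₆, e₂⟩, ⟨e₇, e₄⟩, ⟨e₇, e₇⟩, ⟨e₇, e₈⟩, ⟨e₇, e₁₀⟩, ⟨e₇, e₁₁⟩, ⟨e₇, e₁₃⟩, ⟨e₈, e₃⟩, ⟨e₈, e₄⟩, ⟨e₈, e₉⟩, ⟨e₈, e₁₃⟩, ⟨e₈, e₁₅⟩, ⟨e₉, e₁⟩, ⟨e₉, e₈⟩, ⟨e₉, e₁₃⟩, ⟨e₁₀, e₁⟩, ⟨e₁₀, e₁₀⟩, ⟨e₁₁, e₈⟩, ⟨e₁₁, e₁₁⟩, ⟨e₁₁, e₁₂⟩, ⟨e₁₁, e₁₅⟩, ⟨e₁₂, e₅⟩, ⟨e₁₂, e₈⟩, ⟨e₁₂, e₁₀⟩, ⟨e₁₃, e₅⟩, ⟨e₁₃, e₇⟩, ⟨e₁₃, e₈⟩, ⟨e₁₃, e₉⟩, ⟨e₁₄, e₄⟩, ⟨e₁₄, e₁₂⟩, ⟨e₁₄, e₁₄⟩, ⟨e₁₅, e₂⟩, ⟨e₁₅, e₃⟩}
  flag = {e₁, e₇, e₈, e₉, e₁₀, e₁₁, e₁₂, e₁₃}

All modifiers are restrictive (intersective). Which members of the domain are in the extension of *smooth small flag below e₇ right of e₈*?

{e₇, e₉, e₁₃}

⟦below e₇⟧ = {x : ⟨x, e₇⟩ ∈ ⟦below⟧} = {e₁, e₃, e₆, e₇, e₉, e₁₁, e₁₂, e₁₃, e₁₄, e₁₅}
⟦right of e₈⟧ = {x : ⟨x, e₈⟩ ∈ ⟦right of⟧} = {e₂, e₃, e₄, e₅, e₇, e₉, e₁₁, e₁₂, e₁₃}
⟦flag⟧ = {e₁, e₇, e₈, e₉, e₁₀, e₁₁, e₁₂, e₁₃}
… ∩ ⟦below e₇⟧ = {e₁, e₇, e₈, e₉, e₁₀, e₁₁, e₁₂, e₁₃} ∩ {e₁, e₃, e₆, e₇, e₉, e₁₁, e₁₂, e₁₃, e₁₄, e₁₅} = {e₁, e₇, e₉, e₁₁, e₁₂, e₁₃}
… ∩ ⟦right of e₈⟧ = {e₁, e₇, e₉, e₁₁, e₁₂, e₁₃} ∩ {e₂, e₃, e₄, e₅, e₇, e₉, e₁₁, e₁₂, e₁₃} = {e₇, e₉, e₁₁, e₁₂, e₁₃}
… ∩ ⟦smooth⟧ = {e₇, e₉, e₁₁, e₁₂, e₁₃} ∩ {e₁, e₅, e₇, e₈, e₉, e₁₂, e₁₃, e₁₄} = {e₇, e₉, e₁₂, e₁₃}
… ∩ ⟦small⟧ = {e₇, e₉, e₁₂, e₁₃} ∩ {e₅, e₇, e₉, e₁₀, e₁₁, e₁₃} = {e₇, e₉, e₁₃}
So ⟦smooth small flag below e₇ right of e₈⟧ = {e₇, e₉, e₁₃}.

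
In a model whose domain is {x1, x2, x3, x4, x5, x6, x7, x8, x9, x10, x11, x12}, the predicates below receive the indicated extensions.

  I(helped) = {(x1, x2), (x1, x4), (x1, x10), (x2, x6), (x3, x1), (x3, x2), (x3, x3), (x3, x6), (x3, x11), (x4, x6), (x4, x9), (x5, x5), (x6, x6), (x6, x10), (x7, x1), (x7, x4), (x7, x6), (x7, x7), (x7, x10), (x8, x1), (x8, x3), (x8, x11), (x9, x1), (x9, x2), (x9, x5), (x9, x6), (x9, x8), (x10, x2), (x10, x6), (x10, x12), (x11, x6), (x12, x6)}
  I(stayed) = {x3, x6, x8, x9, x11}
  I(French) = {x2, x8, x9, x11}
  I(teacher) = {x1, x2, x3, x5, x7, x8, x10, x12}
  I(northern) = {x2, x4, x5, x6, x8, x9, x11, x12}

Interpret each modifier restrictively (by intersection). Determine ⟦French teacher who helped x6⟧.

{x2}

⟦who helped x6⟧ = {x : ⟨x, x6⟩ ∈ ⟦helped⟧} = {x2, x3, x4, x6, x7, x9, x10, x11, x12}
⟦teacher⟧ = {x1, x2, x3, x5, x7, x8, x10, x12}
… ∩ ⟦who helped x6⟧ = {x1, x2, x3, x5, x7, x8, x10, x12} ∩ {x2, x3, x4, x6, x7, x9, x10, x11, x12} = {x2, x3, x7, x10, x12}
… ∩ ⟦French⟧ = {x2, x3, x7, x10, x12} ∩ {x2, x8, x9, x11} = {x2}
So ⟦French teacher who helped x6⟧ = {x2}.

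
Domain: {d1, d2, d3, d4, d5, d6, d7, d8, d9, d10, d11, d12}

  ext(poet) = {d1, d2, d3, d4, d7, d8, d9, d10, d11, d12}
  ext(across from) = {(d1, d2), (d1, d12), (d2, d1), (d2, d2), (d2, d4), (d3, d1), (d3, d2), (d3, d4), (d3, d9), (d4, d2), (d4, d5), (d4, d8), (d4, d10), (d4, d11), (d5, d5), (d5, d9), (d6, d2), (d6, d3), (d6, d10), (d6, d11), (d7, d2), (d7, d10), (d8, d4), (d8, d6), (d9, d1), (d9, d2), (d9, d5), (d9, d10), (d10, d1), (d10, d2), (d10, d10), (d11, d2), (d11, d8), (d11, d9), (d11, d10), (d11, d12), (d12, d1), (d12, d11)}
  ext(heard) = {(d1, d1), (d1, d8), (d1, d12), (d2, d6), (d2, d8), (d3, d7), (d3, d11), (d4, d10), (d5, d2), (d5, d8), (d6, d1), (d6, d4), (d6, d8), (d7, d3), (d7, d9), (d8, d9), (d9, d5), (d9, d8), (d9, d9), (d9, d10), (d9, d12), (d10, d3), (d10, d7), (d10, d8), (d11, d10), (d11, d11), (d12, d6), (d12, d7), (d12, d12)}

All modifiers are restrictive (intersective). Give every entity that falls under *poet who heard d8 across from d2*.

{d1, d2, d9, d10}

⟦who heard d8⟧ = {x : ⟨x, d8⟩ ∈ ⟦heard⟧} = {d1, d2, d5, d6, d9, d10}
⟦across from d2⟧ = {x : ⟨x, d2⟩ ∈ ⟦across from⟧} = {d1, d2, d3, d4, d6, d7, d9, d10, d11}
⟦poet⟧ = {d1, d2, d3, d4, d7, d8, d9, d10, d11, d12}
… ∩ ⟦who heard d8⟧ = {d1, d2, d3, d4, d7, d8, d9, d10, d11, d12} ∩ {d1, d2, d5, d6, d9, d10} = {d1, d2, d9, d10}
… ∩ ⟦across from d2⟧ = {d1, d2, d9, d10} ∩ {d1, d2, d3, d4, d6, d7, d9, d10, d11} = {d1, d2, d9, d10}
So ⟦poet who heard d8 across from d2⟧ = {d1, d2, d9, d10}.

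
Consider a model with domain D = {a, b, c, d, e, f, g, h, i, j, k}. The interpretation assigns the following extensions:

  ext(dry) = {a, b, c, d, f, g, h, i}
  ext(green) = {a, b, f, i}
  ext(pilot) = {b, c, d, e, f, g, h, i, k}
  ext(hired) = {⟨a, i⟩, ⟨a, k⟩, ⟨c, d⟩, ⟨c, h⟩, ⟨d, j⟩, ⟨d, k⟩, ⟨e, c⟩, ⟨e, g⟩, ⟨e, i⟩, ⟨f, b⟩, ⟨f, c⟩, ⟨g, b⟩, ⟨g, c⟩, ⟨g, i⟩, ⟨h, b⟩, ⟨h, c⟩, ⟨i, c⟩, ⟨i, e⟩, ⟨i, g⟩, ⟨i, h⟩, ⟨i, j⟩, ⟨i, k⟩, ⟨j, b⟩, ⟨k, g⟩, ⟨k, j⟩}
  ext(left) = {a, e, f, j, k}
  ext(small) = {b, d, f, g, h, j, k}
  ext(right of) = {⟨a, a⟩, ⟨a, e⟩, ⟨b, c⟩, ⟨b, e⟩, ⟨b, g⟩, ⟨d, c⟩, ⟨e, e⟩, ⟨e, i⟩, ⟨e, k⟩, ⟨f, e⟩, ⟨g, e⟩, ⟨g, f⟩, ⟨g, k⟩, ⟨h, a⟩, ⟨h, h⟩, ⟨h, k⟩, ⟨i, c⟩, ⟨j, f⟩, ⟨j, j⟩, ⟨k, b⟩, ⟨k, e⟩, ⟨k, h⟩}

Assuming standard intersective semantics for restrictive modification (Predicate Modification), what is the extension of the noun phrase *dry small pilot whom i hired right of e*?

{g}

⟦whom i hired⟧ = {x : ⟨i, x⟩ ∈ ⟦hired⟧} = {c, e, g, h, j, k}
⟦right of e⟧ = {x : ⟨x, e⟩ ∈ ⟦right of⟧} = {a, b, e, f, g, k}
⟦pilot⟧ = {b, c, d, e, f, g, h, i, k}
… ∩ ⟦whom i hired⟧ = {b, c, d, e, f, g, h, i, k} ∩ {c, e, g, h, j, k} = {c, e, g, h, k}
… ∩ ⟦right of e⟧ = {c, e, g, h, k} ∩ {a, b, e, f, g, k} = {e, g, k}
… ∩ ⟦dry⟧ = {e, g, k} ∩ {a, b, c, d, f, g, h, i} = {g}
… ∩ ⟦small⟧ = {g} ∩ {b, d, f, g, h, j, k} = {g}
So ⟦dry small pilot whom i hired right of e⟧ = {g}.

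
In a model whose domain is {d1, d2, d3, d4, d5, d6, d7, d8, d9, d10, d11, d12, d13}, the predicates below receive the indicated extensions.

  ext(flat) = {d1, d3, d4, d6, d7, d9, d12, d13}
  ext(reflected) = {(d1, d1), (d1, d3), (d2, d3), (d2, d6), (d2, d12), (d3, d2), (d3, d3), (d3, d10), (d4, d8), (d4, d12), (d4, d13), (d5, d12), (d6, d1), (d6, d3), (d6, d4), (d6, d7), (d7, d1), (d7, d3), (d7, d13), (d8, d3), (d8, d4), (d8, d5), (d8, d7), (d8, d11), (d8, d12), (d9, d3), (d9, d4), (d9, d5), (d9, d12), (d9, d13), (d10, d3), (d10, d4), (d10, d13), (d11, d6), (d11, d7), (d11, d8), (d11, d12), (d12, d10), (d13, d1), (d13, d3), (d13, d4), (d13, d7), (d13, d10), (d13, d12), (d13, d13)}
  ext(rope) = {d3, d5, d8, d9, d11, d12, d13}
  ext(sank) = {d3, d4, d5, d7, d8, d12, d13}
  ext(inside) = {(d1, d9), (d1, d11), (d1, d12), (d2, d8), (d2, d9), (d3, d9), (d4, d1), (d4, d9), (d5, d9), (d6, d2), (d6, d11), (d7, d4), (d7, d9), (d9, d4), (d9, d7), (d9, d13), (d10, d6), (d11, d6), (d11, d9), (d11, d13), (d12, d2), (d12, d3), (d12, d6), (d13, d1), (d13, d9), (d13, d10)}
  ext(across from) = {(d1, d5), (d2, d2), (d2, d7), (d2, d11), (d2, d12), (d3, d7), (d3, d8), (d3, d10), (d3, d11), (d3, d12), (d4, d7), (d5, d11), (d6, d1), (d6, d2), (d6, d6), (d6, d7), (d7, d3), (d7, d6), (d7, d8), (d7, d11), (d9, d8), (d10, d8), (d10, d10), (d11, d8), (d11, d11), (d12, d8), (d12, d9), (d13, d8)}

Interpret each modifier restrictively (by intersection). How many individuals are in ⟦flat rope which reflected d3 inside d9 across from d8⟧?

⟦which reflected d3⟧ = {x : ⟨x, d3⟩ ∈ ⟦reflected⟧} = {d1, d2, d3, d6, d7, d8, d9, d10, d13}
⟦inside d9⟧ = {x : ⟨x, d9⟩ ∈ ⟦inside⟧} = {d1, d2, d3, d4, d5, d7, d11, d13}
⟦across from d8⟧ = {x : ⟨x, d8⟩ ∈ ⟦across from⟧} = {d3, d7, d9, d10, d11, d12, d13}
⟦rope⟧ = {d3, d5, d8, d9, d11, d12, d13}
… ∩ ⟦which reflected d3⟧ = {d3, d5, d8, d9, d11, d12, d13} ∩ {d1, d2, d3, d6, d7, d8, d9, d10, d13} = {d3, d8, d9, d13}
… ∩ ⟦inside d9⟧ = {d3, d8, d9, d13} ∩ {d1, d2, d3, d4, d5, d7, d11, d13} = {d3, d13}
… ∩ ⟦across from d8⟧ = {d3, d13} ∩ {d3, d7, d9, d10, d11, d12, d13} = {d3, d13}
… ∩ ⟦flat⟧ = {d3, d13} ∩ {d1, d3, d4, d6, d7, d9, d12, d13} = {d3, d13}
⟦flat rope which reflected d3 inside d9 across from d8⟧ = {d3, d13}, so the cardinality is 2.

2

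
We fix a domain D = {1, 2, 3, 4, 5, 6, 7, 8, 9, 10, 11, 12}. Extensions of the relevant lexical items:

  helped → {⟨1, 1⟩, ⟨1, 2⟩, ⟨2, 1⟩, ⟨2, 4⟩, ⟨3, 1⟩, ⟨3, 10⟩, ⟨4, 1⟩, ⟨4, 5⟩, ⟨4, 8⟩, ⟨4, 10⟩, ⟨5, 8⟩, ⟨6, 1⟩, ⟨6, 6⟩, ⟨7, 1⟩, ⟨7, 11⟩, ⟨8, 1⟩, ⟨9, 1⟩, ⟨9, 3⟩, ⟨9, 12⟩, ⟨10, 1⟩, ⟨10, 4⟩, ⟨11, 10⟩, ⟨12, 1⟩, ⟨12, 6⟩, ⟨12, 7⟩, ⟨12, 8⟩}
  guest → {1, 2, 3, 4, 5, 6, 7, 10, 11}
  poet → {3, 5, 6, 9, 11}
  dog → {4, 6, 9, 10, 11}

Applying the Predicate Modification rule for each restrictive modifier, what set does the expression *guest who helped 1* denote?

⟦who helped 1⟧ = {x : ⟨x, 1⟩ ∈ ⟦helped⟧} = {1, 2, 3, 4, 6, 7, 8, 9, 10, 12}
⟦guest⟧ = {1, 2, 3, 4, 5, 6, 7, 10, 11}
… ∩ ⟦who helped 1⟧ = {1, 2, 3, 4, 5, 6, 7, 10, 11} ∩ {1, 2, 3, 4, 6, 7, 8, 9, 10, 12} = {1, 2, 3, 4, 6, 7, 10}
So ⟦guest who helped 1⟧ = {1, 2, 3, 4, 6, 7, 10}.

{1, 2, 3, 4, 6, 7, 10}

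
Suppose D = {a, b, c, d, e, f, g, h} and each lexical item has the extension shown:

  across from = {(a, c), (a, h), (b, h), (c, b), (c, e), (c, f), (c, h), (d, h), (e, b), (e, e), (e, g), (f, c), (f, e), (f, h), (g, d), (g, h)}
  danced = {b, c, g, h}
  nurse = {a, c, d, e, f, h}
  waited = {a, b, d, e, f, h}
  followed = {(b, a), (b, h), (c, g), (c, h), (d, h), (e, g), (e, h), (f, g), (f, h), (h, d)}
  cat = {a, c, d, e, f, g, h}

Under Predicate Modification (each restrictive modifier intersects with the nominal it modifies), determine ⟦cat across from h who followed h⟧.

⟦across from h⟧ = {x : ⟨x, h⟩ ∈ ⟦across from⟧} = {a, b, c, d, f, g}
⟦who followed h⟧ = {x : ⟨x, h⟩ ∈ ⟦followed⟧} = {b, c, d, e, f}
⟦cat⟧ = {a, c, d, e, f, g, h}
… ∩ ⟦across from h⟧ = {a, c, d, e, f, g, h} ∩ {a, b, c, d, f, g} = {a, c, d, f, g}
… ∩ ⟦who followed h⟧ = {a, c, d, f, g} ∩ {b, c, d, e, f} = {c, d, f}
So ⟦cat across from h who followed h⟧ = {c, d, f}.

{c, d, f}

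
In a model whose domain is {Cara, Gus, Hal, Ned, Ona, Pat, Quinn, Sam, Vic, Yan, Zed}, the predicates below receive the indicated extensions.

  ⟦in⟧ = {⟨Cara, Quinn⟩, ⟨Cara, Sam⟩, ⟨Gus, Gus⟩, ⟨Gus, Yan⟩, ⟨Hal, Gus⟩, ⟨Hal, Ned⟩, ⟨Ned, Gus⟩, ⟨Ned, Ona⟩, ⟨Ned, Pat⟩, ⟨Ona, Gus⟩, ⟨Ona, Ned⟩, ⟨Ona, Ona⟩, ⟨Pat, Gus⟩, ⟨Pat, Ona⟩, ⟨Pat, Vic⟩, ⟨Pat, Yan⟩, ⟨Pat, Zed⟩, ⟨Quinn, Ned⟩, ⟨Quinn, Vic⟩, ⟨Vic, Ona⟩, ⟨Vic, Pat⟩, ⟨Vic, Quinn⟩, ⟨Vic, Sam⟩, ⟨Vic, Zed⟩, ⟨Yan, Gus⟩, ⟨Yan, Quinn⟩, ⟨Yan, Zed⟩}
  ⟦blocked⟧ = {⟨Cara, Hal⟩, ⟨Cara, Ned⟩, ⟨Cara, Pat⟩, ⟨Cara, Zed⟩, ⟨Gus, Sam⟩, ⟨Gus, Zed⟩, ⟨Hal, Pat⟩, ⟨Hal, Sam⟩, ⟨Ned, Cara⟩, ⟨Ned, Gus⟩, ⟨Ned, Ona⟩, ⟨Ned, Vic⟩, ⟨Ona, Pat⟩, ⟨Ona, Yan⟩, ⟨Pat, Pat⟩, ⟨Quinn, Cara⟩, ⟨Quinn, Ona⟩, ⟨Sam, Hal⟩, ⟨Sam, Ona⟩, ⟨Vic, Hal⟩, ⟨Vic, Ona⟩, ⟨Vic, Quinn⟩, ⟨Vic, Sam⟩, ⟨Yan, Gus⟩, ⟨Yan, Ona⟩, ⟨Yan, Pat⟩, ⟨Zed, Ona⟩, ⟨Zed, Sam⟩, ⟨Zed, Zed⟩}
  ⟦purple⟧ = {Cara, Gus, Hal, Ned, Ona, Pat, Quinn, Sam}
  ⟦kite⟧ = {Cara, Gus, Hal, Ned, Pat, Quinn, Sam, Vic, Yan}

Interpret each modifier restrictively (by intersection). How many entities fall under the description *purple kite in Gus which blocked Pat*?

⟦in Gus⟧ = {x : ⟨x, Gus⟩ ∈ ⟦in⟧} = {Gus, Hal, Ned, Ona, Pat, Yan}
⟦which blocked Pat⟧ = {x : ⟨x, Pat⟩ ∈ ⟦blocked⟧} = {Cara, Hal, Ona, Pat, Yan}
⟦kite⟧ = {Cara, Gus, Hal, Ned, Pat, Quinn, Sam, Vic, Yan}
… ∩ ⟦in Gus⟧ = {Cara, Gus, Hal, Ned, Pat, Quinn, Sam, Vic, Yan} ∩ {Gus, Hal, Ned, Ona, Pat, Yan} = {Gus, Hal, Ned, Pat, Yan}
… ∩ ⟦which blocked Pat⟧ = {Gus, Hal, Ned, Pat, Yan} ∩ {Cara, Hal, Ona, Pat, Yan} = {Hal, Pat, Yan}
… ∩ ⟦purple⟧ = {Hal, Pat, Yan} ∩ {Cara, Gus, Hal, Ned, Ona, Pat, Quinn, Sam} = {Hal, Pat}
⟦purple kite in Gus which blocked Pat⟧ = {Hal, Pat}, so the cardinality is 2.

2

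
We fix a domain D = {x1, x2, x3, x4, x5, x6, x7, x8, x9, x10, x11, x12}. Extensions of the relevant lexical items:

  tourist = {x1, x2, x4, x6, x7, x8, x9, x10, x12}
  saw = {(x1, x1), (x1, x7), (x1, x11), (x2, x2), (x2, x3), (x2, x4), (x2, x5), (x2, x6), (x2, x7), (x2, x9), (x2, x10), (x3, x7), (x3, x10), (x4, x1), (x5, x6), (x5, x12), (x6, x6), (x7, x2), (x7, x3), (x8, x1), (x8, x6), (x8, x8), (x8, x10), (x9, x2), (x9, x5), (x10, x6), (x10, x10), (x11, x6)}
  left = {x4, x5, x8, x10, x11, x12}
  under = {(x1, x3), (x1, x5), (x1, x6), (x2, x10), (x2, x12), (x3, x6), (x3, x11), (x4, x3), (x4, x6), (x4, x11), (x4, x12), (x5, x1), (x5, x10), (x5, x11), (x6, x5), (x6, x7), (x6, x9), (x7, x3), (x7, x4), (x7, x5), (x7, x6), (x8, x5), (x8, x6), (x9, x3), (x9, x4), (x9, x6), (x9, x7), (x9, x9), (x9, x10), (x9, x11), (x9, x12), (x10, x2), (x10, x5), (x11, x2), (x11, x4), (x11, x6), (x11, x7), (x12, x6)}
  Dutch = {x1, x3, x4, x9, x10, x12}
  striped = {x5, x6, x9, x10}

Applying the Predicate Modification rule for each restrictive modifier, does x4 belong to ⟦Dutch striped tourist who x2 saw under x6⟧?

⟦who x2 saw⟧ = {x : ⟨x2, x⟩ ∈ ⟦saw⟧} = {x2, x3, x4, x5, x6, x7, x9, x10}
⟦under x6⟧ = {x : ⟨x, x6⟩ ∈ ⟦under⟧} = {x1, x3, x4, x7, x8, x9, x11, x12}
⟦tourist⟧ = {x1, x2, x4, x6, x7, x8, x9, x10, x12}
… ∩ ⟦who x2 saw⟧ = {x1, x2, x4, x6, x7, x8, x9, x10, x12} ∩ {x2, x3, x4, x5, x6, x7, x9, x10} = {x2, x4, x6, x7, x9, x10}
… ∩ ⟦under x6⟧ = {x2, x4, x6, x7, x9, x10} ∩ {x1, x3, x4, x7, x8, x9, x11, x12} = {x4, x7, x9}
… ∩ ⟦Dutch⟧ = {x4, x7, x9} ∩ {x1, x3, x4, x9, x10, x12} = {x4, x9}
… ∩ ⟦striped⟧ = {x4, x9} ∩ {x5, x6, x9, x10} = {x9}
⟦Dutch striped tourist who x2 saw under x6⟧ = {x9}; x4 ∉ this set.

no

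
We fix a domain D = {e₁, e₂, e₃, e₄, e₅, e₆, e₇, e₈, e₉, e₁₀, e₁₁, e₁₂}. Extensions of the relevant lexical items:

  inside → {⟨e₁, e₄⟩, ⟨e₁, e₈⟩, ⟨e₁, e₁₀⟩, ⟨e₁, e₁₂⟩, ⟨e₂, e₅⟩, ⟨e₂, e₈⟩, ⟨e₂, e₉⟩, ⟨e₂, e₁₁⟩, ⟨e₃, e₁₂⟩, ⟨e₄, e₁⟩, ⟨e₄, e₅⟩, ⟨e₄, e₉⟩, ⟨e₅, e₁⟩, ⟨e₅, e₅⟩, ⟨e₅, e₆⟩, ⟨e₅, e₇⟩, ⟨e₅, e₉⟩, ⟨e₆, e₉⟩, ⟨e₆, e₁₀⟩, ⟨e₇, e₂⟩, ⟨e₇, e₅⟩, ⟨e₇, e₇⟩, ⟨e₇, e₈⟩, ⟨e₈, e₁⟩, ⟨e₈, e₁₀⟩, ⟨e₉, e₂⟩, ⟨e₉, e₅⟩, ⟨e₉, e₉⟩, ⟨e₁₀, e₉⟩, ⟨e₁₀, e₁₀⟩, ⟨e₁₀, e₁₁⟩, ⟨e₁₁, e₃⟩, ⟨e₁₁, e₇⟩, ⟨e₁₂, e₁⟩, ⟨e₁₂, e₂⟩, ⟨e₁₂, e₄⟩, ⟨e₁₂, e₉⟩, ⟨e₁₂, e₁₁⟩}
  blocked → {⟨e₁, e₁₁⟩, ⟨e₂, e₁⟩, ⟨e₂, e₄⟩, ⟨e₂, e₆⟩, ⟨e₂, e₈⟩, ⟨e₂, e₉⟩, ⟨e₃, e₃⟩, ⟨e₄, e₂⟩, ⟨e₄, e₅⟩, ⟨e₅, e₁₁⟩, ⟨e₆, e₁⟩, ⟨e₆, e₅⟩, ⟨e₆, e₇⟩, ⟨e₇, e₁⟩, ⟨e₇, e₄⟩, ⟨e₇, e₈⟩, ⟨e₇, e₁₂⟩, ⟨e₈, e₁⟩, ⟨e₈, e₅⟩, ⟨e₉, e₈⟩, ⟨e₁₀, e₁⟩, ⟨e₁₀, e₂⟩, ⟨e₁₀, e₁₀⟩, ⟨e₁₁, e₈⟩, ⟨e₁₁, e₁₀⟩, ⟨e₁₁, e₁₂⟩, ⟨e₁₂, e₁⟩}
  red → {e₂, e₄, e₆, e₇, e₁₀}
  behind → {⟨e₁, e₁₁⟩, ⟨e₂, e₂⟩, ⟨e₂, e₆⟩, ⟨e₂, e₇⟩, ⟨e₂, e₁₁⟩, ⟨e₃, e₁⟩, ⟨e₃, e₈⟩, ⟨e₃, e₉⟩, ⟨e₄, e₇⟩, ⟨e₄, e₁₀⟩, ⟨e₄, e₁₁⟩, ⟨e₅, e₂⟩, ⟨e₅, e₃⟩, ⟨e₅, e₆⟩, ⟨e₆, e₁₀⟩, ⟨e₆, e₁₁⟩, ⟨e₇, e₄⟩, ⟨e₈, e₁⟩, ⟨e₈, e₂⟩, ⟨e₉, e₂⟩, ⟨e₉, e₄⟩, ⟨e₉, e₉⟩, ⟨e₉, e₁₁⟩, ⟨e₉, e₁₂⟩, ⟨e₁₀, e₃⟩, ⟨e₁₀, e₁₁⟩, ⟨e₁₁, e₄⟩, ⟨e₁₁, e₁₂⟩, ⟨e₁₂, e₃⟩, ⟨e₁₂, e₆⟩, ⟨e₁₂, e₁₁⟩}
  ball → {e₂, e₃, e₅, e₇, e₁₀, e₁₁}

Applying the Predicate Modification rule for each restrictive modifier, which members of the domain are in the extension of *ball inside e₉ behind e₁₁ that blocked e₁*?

⟦inside e₉⟧ = {x : ⟨x, e₉⟩ ∈ ⟦inside⟧} = {e₂, e₄, e₅, e₆, e₉, e₁₀, e₁₂}
⟦behind e₁₁⟧ = {x : ⟨x, e₁₁⟩ ∈ ⟦behind⟧} = {e₁, e₂, e₄, e₆, e₉, e₁₀, e₁₂}
⟦that blocked e₁⟧ = {x : ⟨x, e₁⟩ ∈ ⟦blocked⟧} = {e₂, e₆, e₇, e₈, e₁₀, e₁₂}
⟦ball⟧ = {e₂, e₃, e₅, e₇, e₁₀, e₁₁}
… ∩ ⟦inside e₉⟧ = {e₂, e₃, e₅, e₇, e₁₀, e₁₁} ∩ {e₂, e₄, e₅, e₆, e₉, e₁₀, e₁₂} = {e₂, e₅, e₁₀}
… ∩ ⟦behind e₁₁⟧ = {e₂, e₅, e₁₀} ∩ {e₁, e₂, e₄, e₆, e₉, e₁₀, e₁₂} = {e₂, e₁₀}
… ∩ ⟦that blocked e₁⟧ = {e₂, e₁₀} ∩ {e₂, e₆, e₇, e₈, e₁₀, e₁₂} = {e₂, e₁₀}
So ⟦ball inside e₉ behind e₁₁ that blocked e₁⟧ = {e₂, e₁₀}.

{e₂, e₁₀}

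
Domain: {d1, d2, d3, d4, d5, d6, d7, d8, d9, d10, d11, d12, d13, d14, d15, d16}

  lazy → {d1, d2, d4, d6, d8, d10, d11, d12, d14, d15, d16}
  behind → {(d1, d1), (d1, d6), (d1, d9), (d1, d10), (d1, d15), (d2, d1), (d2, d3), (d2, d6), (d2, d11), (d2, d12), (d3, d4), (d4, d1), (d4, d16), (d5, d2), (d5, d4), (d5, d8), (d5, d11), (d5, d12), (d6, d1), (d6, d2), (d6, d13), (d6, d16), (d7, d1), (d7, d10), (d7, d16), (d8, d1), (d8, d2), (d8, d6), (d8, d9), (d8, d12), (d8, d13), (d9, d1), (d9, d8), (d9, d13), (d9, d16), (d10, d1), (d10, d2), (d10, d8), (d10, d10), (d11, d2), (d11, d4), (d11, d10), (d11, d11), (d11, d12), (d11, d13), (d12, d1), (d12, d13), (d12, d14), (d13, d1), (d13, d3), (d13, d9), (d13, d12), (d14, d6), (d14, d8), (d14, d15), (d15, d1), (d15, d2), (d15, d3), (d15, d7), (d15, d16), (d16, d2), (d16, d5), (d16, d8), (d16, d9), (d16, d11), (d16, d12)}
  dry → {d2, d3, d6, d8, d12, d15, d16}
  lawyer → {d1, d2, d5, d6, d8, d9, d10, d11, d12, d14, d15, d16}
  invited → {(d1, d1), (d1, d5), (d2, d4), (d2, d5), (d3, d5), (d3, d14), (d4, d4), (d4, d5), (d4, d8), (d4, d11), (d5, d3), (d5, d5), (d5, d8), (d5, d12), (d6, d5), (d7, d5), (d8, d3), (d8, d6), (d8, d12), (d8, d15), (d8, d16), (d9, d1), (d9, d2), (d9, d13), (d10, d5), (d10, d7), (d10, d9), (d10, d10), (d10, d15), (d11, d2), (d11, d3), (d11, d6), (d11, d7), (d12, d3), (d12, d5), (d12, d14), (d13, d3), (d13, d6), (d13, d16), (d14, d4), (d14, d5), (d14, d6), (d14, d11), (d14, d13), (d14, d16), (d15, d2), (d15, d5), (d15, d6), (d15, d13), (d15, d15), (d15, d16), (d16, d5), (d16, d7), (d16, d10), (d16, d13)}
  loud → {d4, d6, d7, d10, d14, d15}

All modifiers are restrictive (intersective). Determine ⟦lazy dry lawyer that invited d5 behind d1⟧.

⟦that invited d5⟧ = {x : ⟨x, d5⟩ ∈ ⟦invited⟧} = {d1, d2, d3, d4, d5, d6, d7, d10, d12, d14, d15, d16}
⟦behind d1⟧ = {x : ⟨x, d1⟩ ∈ ⟦behind⟧} = {d1, d2, d4, d6, d7, d8, d9, d10, d12, d13, d15}
⟦lawyer⟧ = {d1, d2, d5, d6, d8, d9, d10, d11, d12, d14, d15, d16}
… ∩ ⟦that invited d5⟧ = {d1, d2, d5, d6, d8, d9, d10, d11, d12, d14, d15, d16} ∩ {d1, d2, d3, d4, d5, d6, d7, d10, d12, d14, d15, d16} = {d1, d2, d5, d6, d10, d12, d14, d15, d16}
… ∩ ⟦behind d1⟧ = {d1, d2, d5, d6, d10, d12, d14, d15, d16} ∩ {d1, d2, d4, d6, d7, d8, d9, d10, d12, d13, d15} = {d1, d2, d6, d10, d12, d15}
… ∩ ⟦lazy⟧ = {d1, d2, d6, d10, d12, d15} ∩ {d1, d2, d4, d6, d8, d10, d11, d12, d14, d15, d16} = {d1, d2, d6, d10, d12, d15}
… ∩ ⟦dry⟧ = {d1, d2, d6, d10, d12, d15} ∩ {d2, d3, d6, d8, d12, d15, d16} = {d2, d6, d12, d15}
So ⟦lazy dry lawyer that invited d5 behind d1⟧ = {d2, d6, d12, d15}.

{d2, d6, d12, d15}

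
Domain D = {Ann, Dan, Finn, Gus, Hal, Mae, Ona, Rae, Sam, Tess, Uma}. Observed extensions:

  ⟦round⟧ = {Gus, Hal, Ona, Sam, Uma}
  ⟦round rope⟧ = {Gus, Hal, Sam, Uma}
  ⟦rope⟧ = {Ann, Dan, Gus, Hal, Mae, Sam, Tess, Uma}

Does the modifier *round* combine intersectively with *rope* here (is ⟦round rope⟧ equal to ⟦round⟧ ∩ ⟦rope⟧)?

yes

⟦round⟧ ∩ ⟦rope⟧ = {Gus, Hal, Ona, Sam, Uma} ∩ {Ann, Dan, Gus, Hal, Mae, Sam, Tess, Uma} = {Gus, Hal, Sam, Uma}
Observed ⟦round rope⟧ = {Gus, Hal, Sam, Uma}.
These coincide, so the modifier is intersective here.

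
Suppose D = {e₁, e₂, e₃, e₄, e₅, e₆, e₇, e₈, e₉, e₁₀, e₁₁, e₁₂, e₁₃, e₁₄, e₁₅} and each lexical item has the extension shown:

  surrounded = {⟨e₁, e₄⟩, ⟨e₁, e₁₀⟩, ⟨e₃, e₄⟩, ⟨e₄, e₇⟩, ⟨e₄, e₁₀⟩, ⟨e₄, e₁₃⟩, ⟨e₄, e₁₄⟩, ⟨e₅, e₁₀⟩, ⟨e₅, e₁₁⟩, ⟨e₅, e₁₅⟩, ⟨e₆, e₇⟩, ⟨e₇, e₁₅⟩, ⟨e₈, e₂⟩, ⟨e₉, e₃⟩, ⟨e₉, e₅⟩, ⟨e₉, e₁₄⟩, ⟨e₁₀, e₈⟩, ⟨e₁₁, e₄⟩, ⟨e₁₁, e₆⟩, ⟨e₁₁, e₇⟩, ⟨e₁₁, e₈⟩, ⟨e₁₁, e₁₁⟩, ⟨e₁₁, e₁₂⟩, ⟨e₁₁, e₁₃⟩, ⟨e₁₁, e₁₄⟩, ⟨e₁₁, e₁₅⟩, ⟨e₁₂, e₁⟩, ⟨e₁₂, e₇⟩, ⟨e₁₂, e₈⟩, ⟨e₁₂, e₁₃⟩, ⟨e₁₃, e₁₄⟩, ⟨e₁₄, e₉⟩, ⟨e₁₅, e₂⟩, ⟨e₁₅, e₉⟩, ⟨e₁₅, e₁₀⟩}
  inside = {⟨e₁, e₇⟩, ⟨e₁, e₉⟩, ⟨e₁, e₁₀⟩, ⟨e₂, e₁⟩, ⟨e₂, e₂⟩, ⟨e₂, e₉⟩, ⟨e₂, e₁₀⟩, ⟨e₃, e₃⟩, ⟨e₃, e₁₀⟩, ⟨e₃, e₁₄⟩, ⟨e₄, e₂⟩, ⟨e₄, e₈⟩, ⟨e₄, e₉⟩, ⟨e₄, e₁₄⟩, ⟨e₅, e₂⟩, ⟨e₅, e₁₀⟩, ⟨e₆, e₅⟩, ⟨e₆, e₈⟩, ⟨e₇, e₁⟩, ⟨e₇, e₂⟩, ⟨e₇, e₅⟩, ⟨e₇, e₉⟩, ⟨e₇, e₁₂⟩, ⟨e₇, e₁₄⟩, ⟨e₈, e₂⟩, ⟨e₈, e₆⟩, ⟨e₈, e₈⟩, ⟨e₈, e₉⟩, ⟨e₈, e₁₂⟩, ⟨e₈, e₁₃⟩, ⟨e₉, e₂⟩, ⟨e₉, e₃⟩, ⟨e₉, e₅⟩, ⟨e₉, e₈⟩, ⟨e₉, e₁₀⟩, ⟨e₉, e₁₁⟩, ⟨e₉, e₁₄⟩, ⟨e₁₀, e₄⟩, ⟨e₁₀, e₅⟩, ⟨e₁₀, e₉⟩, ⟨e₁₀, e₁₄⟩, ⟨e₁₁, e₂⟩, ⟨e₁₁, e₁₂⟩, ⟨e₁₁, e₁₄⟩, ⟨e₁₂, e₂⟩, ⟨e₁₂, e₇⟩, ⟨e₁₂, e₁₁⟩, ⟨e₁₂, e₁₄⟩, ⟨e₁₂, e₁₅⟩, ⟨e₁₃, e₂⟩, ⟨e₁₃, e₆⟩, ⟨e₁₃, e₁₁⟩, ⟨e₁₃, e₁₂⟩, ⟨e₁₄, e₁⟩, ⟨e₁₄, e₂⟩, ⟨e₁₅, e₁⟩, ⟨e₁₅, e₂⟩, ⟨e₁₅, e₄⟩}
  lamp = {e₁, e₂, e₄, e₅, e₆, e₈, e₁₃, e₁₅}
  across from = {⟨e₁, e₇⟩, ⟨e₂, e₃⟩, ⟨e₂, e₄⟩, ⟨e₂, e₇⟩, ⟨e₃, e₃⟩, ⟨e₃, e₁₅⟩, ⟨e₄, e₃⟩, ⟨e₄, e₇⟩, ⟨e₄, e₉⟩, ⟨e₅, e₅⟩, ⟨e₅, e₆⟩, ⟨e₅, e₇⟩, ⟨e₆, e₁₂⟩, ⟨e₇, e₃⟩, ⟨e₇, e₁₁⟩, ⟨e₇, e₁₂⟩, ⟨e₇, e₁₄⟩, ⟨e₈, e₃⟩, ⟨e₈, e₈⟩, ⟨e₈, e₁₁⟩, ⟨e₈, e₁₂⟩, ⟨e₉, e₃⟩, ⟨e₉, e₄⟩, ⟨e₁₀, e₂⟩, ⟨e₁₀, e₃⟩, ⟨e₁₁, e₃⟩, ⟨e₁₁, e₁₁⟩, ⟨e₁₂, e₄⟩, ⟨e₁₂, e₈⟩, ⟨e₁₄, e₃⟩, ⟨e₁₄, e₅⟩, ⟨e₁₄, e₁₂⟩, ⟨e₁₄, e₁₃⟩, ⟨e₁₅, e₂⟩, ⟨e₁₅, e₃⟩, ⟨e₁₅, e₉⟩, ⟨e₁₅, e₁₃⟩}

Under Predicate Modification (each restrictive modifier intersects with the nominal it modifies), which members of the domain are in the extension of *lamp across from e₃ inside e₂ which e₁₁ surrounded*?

{e₄, e₈, e₁₅}

⟦across from e₃⟧ = {x : ⟨x, e₃⟩ ∈ ⟦across from⟧} = {e₂, e₃, e₄, e₇, e₈, e₉, e₁₀, e₁₁, e₁₄, e₁₅}
⟦inside e₂⟧ = {x : ⟨x, e₂⟩ ∈ ⟦inside⟧} = {e₂, e₄, e₅, e₇, e₈, e₉, e₁₁, e₁₂, e₁₃, e₁₄, e₁₅}
⟦which e₁₁ surrounded⟧ = {x : ⟨e₁₁, x⟩ ∈ ⟦surrounded⟧} = {e₄, e₆, e₇, e₈, e₁₁, e₁₂, e₁₃, e₁₄, e₁₅}
⟦lamp⟧ = {e₁, e₂, e₄, e₅, e₆, e₈, e₁₃, e₁₅}
… ∩ ⟦across from e₃⟧ = {e₁, e₂, e₄, e₅, e₆, e₈, e₁₃, e₁₅} ∩ {e₂, e₃, e₄, e₇, e₈, e₉, e₁₀, e₁₁, e₁₄, e₁₅} = {e₂, e₄, e₈, e₁₅}
… ∩ ⟦inside e₂⟧ = {e₂, e₄, e₈, e₁₅} ∩ {e₂, e₄, e₅, e₇, e₈, e₉, e₁₁, e₁₂, e₁₃, e₁₄, e₁₅} = {e₂, e₄, e₈, e₁₅}
… ∩ ⟦which e₁₁ surrounded⟧ = {e₂, e₄, e₈, e₁₅} ∩ {e₄, e₆, e₇, e₈, e₁₁, e₁₂, e₁₃, e₁₄, e₁₅} = {e₄, e₈, e₁₅}
So ⟦lamp across from e₃ inside e₂ which e₁₁ surrounded⟧ = {e₄, e₈, e₁₅}.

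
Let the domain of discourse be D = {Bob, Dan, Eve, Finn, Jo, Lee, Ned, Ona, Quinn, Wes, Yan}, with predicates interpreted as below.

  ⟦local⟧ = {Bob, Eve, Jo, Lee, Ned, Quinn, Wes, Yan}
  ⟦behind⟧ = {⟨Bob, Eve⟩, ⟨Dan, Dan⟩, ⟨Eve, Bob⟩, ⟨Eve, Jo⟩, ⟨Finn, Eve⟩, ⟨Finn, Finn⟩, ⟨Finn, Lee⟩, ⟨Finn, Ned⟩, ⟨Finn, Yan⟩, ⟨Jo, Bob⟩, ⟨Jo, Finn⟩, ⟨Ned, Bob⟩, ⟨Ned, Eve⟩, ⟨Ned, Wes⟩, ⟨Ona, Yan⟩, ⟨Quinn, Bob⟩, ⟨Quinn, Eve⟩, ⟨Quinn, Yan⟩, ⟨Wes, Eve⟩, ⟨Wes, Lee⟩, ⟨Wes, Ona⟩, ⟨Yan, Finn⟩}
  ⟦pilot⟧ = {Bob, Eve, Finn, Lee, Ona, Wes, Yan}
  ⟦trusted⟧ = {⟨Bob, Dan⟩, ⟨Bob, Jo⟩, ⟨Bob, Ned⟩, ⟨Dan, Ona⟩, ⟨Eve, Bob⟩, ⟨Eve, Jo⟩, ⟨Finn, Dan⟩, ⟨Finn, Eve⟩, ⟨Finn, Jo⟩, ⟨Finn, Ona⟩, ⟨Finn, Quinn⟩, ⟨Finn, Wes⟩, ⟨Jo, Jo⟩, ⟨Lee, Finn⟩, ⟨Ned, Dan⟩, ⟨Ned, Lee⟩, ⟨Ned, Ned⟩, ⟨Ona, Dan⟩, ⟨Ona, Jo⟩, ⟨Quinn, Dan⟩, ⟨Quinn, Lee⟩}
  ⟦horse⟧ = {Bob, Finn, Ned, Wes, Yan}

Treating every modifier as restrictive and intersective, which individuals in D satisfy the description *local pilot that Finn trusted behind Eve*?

⟦that Finn trusted⟧ = {x : ⟨Finn, x⟩ ∈ ⟦trusted⟧} = {Dan, Eve, Jo, Ona, Quinn, Wes}
⟦behind Eve⟧ = {x : ⟨x, Eve⟩ ∈ ⟦behind⟧} = {Bob, Finn, Ned, Quinn, Wes}
⟦pilot⟧ = {Bob, Eve, Finn, Lee, Ona, Wes, Yan}
… ∩ ⟦that Finn trusted⟧ = {Bob, Eve, Finn, Lee, Ona, Wes, Yan} ∩ {Dan, Eve, Jo, Ona, Quinn, Wes} = {Eve, Ona, Wes}
… ∩ ⟦behind Eve⟧ = {Eve, Ona, Wes} ∩ {Bob, Finn, Ned, Quinn, Wes} = {Wes}
… ∩ ⟦local⟧ = {Wes} ∩ {Bob, Eve, Jo, Lee, Ned, Quinn, Wes, Yan} = {Wes}
So ⟦local pilot that Finn trusted behind Eve⟧ = {Wes}.

{Wes}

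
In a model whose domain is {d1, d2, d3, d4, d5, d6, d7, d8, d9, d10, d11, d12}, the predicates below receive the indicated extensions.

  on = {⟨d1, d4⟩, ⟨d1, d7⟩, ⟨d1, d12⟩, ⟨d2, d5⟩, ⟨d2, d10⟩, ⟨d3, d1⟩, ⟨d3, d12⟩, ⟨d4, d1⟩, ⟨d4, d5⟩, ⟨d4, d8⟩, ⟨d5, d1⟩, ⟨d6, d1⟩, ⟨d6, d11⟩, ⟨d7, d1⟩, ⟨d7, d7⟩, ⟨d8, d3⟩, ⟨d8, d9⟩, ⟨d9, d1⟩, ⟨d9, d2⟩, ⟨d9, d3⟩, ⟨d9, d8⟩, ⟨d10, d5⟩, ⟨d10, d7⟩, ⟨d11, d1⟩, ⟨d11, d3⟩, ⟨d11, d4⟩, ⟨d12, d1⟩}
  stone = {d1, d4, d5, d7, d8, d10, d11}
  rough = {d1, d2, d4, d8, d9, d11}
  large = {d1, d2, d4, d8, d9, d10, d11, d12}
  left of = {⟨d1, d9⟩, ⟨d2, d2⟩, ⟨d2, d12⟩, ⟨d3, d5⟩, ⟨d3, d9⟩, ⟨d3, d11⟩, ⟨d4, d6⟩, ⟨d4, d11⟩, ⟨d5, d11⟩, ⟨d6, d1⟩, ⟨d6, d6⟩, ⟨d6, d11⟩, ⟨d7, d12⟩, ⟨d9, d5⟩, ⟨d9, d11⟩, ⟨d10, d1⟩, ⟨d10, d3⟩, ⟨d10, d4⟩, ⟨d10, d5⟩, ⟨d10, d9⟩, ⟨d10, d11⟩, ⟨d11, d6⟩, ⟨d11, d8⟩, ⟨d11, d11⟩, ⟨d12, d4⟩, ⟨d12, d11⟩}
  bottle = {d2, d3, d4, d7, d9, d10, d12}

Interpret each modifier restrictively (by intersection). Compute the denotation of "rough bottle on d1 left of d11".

{d4, d9}

⟦on d1⟧ = {x : ⟨x, d1⟩ ∈ ⟦on⟧} = {d3, d4, d5, d6, d7, d9, d11, d12}
⟦left of d11⟧ = {x : ⟨x, d11⟩ ∈ ⟦left of⟧} = {d3, d4, d5, d6, d9, d10, d11, d12}
⟦bottle⟧ = {d2, d3, d4, d7, d9, d10, d12}
… ∩ ⟦on d1⟧ = {d2, d3, d4, d7, d9, d10, d12} ∩ {d3, d4, d5, d6, d7, d9, d11, d12} = {d3, d4, d7, d9, d12}
… ∩ ⟦left of d11⟧ = {d3, d4, d7, d9, d12} ∩ {d3, d4, d5, d6, d9, d10, d11, d12} = {d3, d4, d9, d12}
… ∩ ⟦rough⟧ = {d3, d4, d9, d12} ∩ {d1, d2, d4, d8, d9, d11} = {d4, d9}
So ⟦rough bottle on d1 left of d11⟧ = {d4, d9}.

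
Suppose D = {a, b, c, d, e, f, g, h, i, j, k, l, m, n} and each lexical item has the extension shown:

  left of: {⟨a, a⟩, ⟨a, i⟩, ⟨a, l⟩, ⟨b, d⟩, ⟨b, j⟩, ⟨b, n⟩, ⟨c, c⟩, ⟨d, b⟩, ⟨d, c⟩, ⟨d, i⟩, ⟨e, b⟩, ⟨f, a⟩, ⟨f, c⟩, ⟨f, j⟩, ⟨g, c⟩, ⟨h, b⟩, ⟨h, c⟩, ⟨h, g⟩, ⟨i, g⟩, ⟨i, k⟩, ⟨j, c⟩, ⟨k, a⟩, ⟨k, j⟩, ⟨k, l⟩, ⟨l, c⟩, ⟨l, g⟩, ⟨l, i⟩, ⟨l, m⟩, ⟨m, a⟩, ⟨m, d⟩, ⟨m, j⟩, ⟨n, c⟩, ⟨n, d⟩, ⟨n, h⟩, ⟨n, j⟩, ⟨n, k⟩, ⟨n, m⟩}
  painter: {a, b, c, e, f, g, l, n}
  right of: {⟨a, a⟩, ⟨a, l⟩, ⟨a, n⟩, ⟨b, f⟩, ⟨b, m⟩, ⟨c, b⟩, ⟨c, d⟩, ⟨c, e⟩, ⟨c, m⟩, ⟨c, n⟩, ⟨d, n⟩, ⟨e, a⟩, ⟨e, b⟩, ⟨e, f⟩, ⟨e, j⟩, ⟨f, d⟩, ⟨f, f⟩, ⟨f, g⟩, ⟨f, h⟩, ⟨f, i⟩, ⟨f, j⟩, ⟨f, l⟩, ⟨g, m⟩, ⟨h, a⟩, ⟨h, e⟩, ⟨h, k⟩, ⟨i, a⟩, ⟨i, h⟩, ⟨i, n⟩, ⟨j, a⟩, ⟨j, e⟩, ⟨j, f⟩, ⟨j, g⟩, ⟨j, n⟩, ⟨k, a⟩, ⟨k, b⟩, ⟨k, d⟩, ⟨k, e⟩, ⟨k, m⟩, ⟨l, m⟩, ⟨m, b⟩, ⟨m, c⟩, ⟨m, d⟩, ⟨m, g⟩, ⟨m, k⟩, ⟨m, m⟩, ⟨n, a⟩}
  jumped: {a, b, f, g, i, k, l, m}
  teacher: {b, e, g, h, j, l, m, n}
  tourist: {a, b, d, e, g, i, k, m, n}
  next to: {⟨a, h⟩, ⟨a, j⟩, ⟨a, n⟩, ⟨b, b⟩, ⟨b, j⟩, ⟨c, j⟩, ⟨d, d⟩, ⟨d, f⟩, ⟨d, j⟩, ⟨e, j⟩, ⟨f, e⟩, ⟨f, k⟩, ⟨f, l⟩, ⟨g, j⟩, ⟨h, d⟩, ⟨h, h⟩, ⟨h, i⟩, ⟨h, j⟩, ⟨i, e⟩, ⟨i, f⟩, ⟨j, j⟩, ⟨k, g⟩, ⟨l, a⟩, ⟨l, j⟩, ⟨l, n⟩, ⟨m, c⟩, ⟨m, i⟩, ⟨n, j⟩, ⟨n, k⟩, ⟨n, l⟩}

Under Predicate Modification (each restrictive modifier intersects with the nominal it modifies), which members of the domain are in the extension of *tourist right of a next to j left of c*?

{n}

⟦right of a⟧ = {x : ⟨x, a⟩ ∈ ⟦right of⟧} = {a, e, h, i, j, k, n}
⟦next to j⟧ = {x : ⟨x, j⟩ ∈ ⟦next to⟧} = {a, b, c, d, e, g, h, j, l, n}
⟦left of c⟧ = {x : ⟨x, c⟩ ∈ ⟦left of⟧} = {c, d, f, g, h, j, l, n}
⟦tourist⟧ = {a, b, d, e, g, i, k, m, n}
… ∩ ⟦right of a⟧ = {a, b, d, e, g, i, k, m, n} ∩ {a, e, h, i, j, k, n} = {a, e, i, k, n}
… ∩ ⟦next to j⟧ = {a, e, i, k, n} ∩ {a, b, c, d, e, g, h, j, l, n} = {a, e, n}
… ∩ ⟦left of c⟧ = {a, e, n} ∩ {c, d, f, g, h, j, l, n} = {n}
So ⟦tourist right of a next to j left of c⟧ = {n}.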